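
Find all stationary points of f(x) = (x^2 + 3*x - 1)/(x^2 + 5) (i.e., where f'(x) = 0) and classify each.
f'(x) = 3*(-x^2 + 4*x + 5)/(x^4 + 10*x^2 + 25)

Solve f'(x) = 0:
  f'(x) = -3*(x - 5)*(x + 1)/(x^2 + 5)^2; the denominator is positive wherever f is defined, so f'(x) = 0 ⇔ -3*x^2 + 12*x + 15 = 0.
  Factor: -3*x^2 + 12*x + 15 = -3*(x - 5)*(x + 1) = 0.
  ⇒ x = -1, 5

f''(x) = 6*(x^3 - 6*x^2 - 15*x + 10)/(x^6 + 15*x^4 + 75*x^2 + 125)
Second-derivative test at each critical point:
  f''(-1) = 1/2 > 0 → local minimum
  f''(5) = -1/50 < 0 → local maximum

Critical points: x = -1 (local minimum); x = 5 (local maximum)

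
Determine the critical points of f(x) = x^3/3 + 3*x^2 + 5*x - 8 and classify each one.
f'(x) = x^2 + 6*x + 5

Solve f'(x) = 0:
  Factor: x^2 + 6*x + 5 = (x + 1)*(x + 5) = 0.
  ⇒ x = -5, -1

f''(x) = 2*x + 6
Second-derivative test at each critical point:
  f''(-5) = -4 < 0 → local maximum
  f''(-1) = 4 > 0 → local minimum

Critical points: x = -5 (local maximum); x = -1 (local minimum)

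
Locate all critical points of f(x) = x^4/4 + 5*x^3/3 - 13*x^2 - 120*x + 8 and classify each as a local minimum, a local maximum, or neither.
f'(x) = x^3 + 5*x^2 - 26*x - 120

Solve f'(x) = 0:
  Factor: x^3 + 5*x^2 - 26*x - 120 = (x - 5)*(x + 4)*(x + 6) = 0.
  ⇒ x = -6, -4, 5

f''(x) = 3*x^2 + 10*x - 26
Second-derivative test at each critical point:
  f''(-6) = 22 > 0 → local minimum
  f''(-4) = -18 < 0 → local maximum
  f''(5) = 99 > 0 → local minimum

Critical points: x = -6 (local minimum); x = -4 (local maximum); x = 5 (local minimum)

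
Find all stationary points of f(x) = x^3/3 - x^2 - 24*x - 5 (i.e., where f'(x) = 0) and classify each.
f'(x) = x^2 - 2*x - 24

Solve f'(x) = 0:
  Factor: x^2 - 2*x - 24 = (x - 6)*(x + 4) = 0.
  ⇒ x = -4, 6

f''(x) = 2*x - 2
Second-derivative test at each critical point:
  f''(-4) = -10 < 0 → local maximum
  f''(6) = 10 > 0 → local minimum

Critical points: x = -4 (local maximum); x = 6 (local minimum)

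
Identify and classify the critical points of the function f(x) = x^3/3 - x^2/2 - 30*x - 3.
f'(x) = x^2 - x - 30

Solve f'(x) = 0:
  Factor: x^2 - x - 30 = (x - 6)*(x + 5) = 0.
  ⇒ x = -5, 6

f''(x) = 2*x - 1
Second-derivative test at each critical point:
  f''(-5) = -11 < 0 → local maximum
  f''(6) = 11 > 0 → local minimum

Critical points: x = -5 (local maximum); x = 6 (local minimum)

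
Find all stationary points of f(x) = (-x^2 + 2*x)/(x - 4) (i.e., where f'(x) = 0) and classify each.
f'(x) = (-x^2 + 8*x - 8)/(x^2 - 8*x + 16)

Solve f'(x) = 0:
  f'(x) = -(x^2 - 8*x + 8)/(x - 4)^2; the denominator is positive wherever f is defined, so f'(x) = 0 ⇔ -x^2 + 8*x - 8 = 0.
  x^2 - 8*x + 8 = 0 has no rational roots; quadratic formula: x = (8 ± √32)/2.
  ⇒ x = 4 - 2*sqrt(2) ≈ 1.1716, 2*sqrt(2) + 4 ≈ 6.8284

f''(x) = -16/(x^3 - 12*x^2 + 48*x - 64)
Second-derivative test at each critical point:
  f''(1.1716) = 0.7071 > 0 → local minimum
  f''(6.8284) = -0.7071 < 0 → local maximum

Critical points: x = 4 - 2*sqrt(2) ≈ 1.1716 (local minimum); x = 2*sqrt(2) + 4 ≈ 6.8284 (local maximum)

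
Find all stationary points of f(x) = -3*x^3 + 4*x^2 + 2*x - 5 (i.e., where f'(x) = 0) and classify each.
f'(x) = -9*x^2 + 8*x + 2

Solve f'(x) = 0:
  9*x^2 - 8*x - 2 = 0 has no rational roots; quadratic formula: x = (8 ± √136)/18.
  ⇒ x = 4/9 - sqrt(34)/9 ≈ -0.2034, 4/9 + sqrt(34)/9 ≈ 1.0923

f''(x) = 8 - 18*x
Second-derivative test at each critical point:
  f''(-0.2034) = 11.6619 > 0 → local minimum
  f''(1.0923) = -11.6619 < 0 → local maximum

Critical points: x = 4/9 - sqrt(34)/9 ≈ -0.2034 (local minimum); x = 4/9 + sqrt(34)/9 ≈ 1.0923 (local maximum)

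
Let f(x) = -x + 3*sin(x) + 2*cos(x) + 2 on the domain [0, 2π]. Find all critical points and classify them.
f'(x) = -2*sin(x) + 3*cos(x) - 1

Solve f'(x) = 0 on [0, 2π]:
  f'(x) = 0 ⇔ -2*sin(x) + 3*cos(x) = 1. Write the left side as R·cos(x + φ) with R = √(3² + 2²) = sqrt(13), cos φ = 3*sqrt(13)/13, sin φ = 2*sqrt(13)/13; then cos(x + φ) = sqrt(13)/13. Solve for x and keep the solutions lying in [0, 2π].
  ⇒ x = atan((-2 + 6*sqrt(3))/(3 + 4*sqrt(3))) ≈ 0.7018, atan((-6*sqrt(3) - 2)/(3 - 4*sqrt(3))) + pi ≈ 4.4054

f''(x) = -3*sin(x) - 2*cos(x)
Second-derivative test at each critical point:
  f''(0.7018) = -3.4641 < 0 → local maximum
  f''(4.4054) = 3.4641 > 0 → local minimum

Critical points: x = atan((-2 + 6*sqrt(3))/(3 + 4*sqrt(3))) ≈ 0.7018 (local maximum); x = atan((-6*sqrt(3) - 2)/(3 - 4*sqrt(3))) + pi ≈ 4.4054 (local minimum)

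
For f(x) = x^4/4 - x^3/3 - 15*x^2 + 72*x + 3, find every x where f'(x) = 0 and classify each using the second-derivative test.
f'(x) = x^3 - x^2 - 30*x + 72

Solve f'(x) = 0:
  Factor: x^3 - x^2 - 30*x + 72 = (x - 4)*(x - 3)*(x + 6) = 0.
  ⇒ x = -6, 3, 4

f''(x) = 3*x^2 - 2*x - 30
Second-derivative test at each critical point:
  f''(-6) = 90 > 0 → local minimum
  f''(3) = -9 < 0 → local maximum
  f''(4) = 10 > 0 → local minimum

Critical points: x = -6 (local minimum); x = 3 (local maximum); x = 4 (local minimum)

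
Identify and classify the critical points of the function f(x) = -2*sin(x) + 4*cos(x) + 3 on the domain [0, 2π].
f'(x) = -4*sin(x) - 2*cos(x)

Solve f'(x) = 0 on [0, 2π]:
  f'(x) = 0 ⇔ -2*cos(x) = 4*sin(x) ⇔ tan(x) = -1/2, i.e. x = arctan(-1/2) + nπ; keep the solutions lying in [0, 2π].
  ⇒ x = pi - atan(1/2) ≈ 2.6779, -atan(1/2) + 2*pi ≈ 5.8195

f''(x) = 2*sin(x) - 4*cos(x)
Second-derivative test at each critical point:
  f''(2.6779) = 4.4721 > 0 → local minimum
  f''(5.8195) = -4.4721 < 0 → local maximum

Critical points: x = pi - atan(1/2) ≈ 2.6779 (local minimum); x = -atan(1/2) + 2*pi ≈ 5.8195 (local maximum)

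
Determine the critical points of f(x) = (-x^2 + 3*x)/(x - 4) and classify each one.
f'(x) = (-x^2 + 8*x - 12)/(x^2 - 8*x + 16)

Solve f'(x) = 0:
  f'(x) = -(x - 6)*(x - 2)/(x - 4)^2; the denominator is positive wherever f is defined, so f'(x) = 0 ⇔ -x^2 + 8*x - 12 = 0.
  Factor: -x^2 + 8*x - 12 = -(x - 6)*(x - 2) = 0.
  ⇒ x = 2, 6

f''(x) = -8/(x^3 - 12*x^2 + 48*x - 64)
Second-derivative test at each critical point:
  f''(2) = 1 > 0 → local minimum
  f''(6) = -1 < 0 → local maximum

Critical points: x = 2 (local minimum); x = 6 (local maximum)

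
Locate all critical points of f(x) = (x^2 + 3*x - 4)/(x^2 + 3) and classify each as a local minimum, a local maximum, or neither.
f'(x) = (-3*x^2 + 14*x + 9)/(x^4 + 6*x^2 + 9)

Solve f'(x) = 0:
  f'(x) = -(3*x^2 - 14*x - 9)/(x^2 + 3)^2; the denominator is positive wherever f is defined, so f'(x) = 0 ⇔ -3*x^2 + 14*x + 9 = 0.
  3*x^2 - 14*x - 9 = 0 has no rational roots; quadratic formula: x = (14 ± √304)/6.
  ⇒ x = 7/3 - 2*sqrt(19)/3 ≈ -0.5726, 7/3 + 2*sqrt(19)/3 ≈ 5.2393

f''(x) = 6*(x^3 - 7*x^2 - 9*x + 7)/(x^6 + 9*x^4 + 27*x^2 + 27)
Second-derivative test at each critical point:
  f''(-0.5726) = 1.5744 > 0 → local minimum
  f''(5.2393) = -0.0188 < 0 → local maximum

Critical points: x = 7/3 - 2*sqrt(19)/3 ≈ -0.5726 (local minimum); x = 7/3 + 2*sqrt(19)/3 ≈ 5.2393 (local maximum)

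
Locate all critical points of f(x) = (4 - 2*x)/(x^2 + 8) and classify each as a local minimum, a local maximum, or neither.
f'(x) = 2*(-x^2 + 2*x*(x - 2) - 8)/(x^2 + 8)^2

Solve f'(x) = 0:
  f'(x) = 2*(x^2 - 4*x - 8)/(x^2 + 8)^2; the denominator is positive wherever f is defined, so f'(x) = 0 ⇔ 2*x^2 - 8*x - 16 = 0.
  Factor: 2*x^2 - 8*x - 16 = 2*(x^2 - 4*x - 8); x^2 - 4*x - 8 = 0 has no rational roots; quadratic formula: x = (4 ± √48)/2.
  ⇒ x = 2 - 2*sqrt(3) ≈ -1.4641, 2 + 2*sqrt(3) ≈ 5.4641

f''(x) = 4*(4*x^2*(2 - x) + (3*x - 2)*(x^2 + 8))/(x^2 + 8)^3
Second-derivative test at each critical point:
  f''(-1.4641) = -0.1347 < 0 → local maximum
  f''(5.4641) = 0.0097 > 0 → local minimum

Critical points: x = 2 - 2*sqrt(3) ≈ -1.4641 (local maximum); x = 2 + 2*sqrt(3) ≈ 5.4641 (local minimum)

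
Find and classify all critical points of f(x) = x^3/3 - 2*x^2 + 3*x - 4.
f'(x) = x^2 - 4*x + 3

Solve f'(x) = 0:
  Factor: x^2 - 4*x + 3 = (x - 3)*(x - 1) = 0.
  ⇒ x = 1, 3

f''(x) = 2*x - 4
Second-derivative test at each critical point:
  f''(1) = -2 < 0 → local maximum
  f''(3) = 2 > 0 → local minimum

Critical points: x = 1 (local maximum); x = 3 (local minimum)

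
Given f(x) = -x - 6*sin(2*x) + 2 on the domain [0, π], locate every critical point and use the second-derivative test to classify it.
f'(x) = 24*sin(x)^2 - 13

Solve f'(x) = 0 on [0, π]:
  f'(x) = 0 ⇔ cos(2*x) = -1/12, i.e. 2*x = ±arccos(-1/12) + 2nπ; keep the solutions lying in [0, π].
  ⇒ x = acos(-1/12)/2 ≈ 0.8271, pi - acos(-1/12)/2 ≈ 2.3145

f''(x) = 24*sin(2*x)
Second-derivative test at each critical point:
  f''(0.8271) = 23.9165 > 0 → local minimum
  f''(2.3145) = -23.9165 < 0 → local maximum

Critical points: x = acos(-1/12)/2 ≈ 0.8271 (local minimum); x = pi - acos(-1/12)/2 ≈ 2.3145 (local maximum)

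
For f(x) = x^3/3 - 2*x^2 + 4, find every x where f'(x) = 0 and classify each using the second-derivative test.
f'(x) = x*(x - 4)

Solve f'(x) = 0:
  Factor: x^2 - 4*x = x*(x - 4) = 0.
  ⇒ x = 0, 4

f''(x) = 2*x - 4
Second-derivative test at each critical point:
  f''(0) = -4 < 0 → local maximum
  f''(4) = 4 > 0 → local minimum

Critical points: x = 0 (local maximum); x = 4 (local minimum)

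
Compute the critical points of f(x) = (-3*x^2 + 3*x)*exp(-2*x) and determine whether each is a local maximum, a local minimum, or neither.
f'(x) = 3*(2*x^2 - 4*x + 1)*exp(-2*x)

Solve f'(x) = 0:
  f'(x) = (6*x^2 - 12*x + 3)·exp(-2*x) and exp(-2*x) > 0 for every x, so f'(x) = 0 ⇔ 6*x^2 - 12*x + 3 = 0.
  Factor: 6*x^2 - 12*x + 3 = 3*(2*x^2 - 4*x + 1); 2*x^2 - 4*x + 1 = 0 has no rational roots; quadratic formula: x = (4 ± √8)/4.
  ⇒ x = 1 - sqrt(2)/2 ≈ 0.2929, sqrt(2)/2 + 1 ≈ 1.7071

f''(x) = 6*(-2*x^2 + 6*x - 3)*exp(-2*x)
Second-derivative test at each critical point:
  f''(0.2929) = -4.7235 < 0 → local maximum
  f''(1.7071) = 0.2792 > 0 → local minimum

Critical points: x = 1 - sqrt(2)/2 ≈ 0.2929 (local maximum); x = sqrt(2)/2 + 1 ≈ 1.7071 (local minimum)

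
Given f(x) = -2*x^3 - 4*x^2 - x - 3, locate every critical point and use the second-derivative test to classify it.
f'(x) = -6*x^2 - 8*x - 1

Solve f'(x) = 0:
  6*x^2 + 8*x + 1 = 0 has no rational roots; quadratic formula: x = (-8 ± √40)/12.
  ⇒ x = -2/3 - sqrt(10)/6 ≈ -1.1937, -2/3 + sqrt(10)/6 ≈ -0.1396

f''(x) = -12*x - 8
Second-derivative test at each critical point:
  f''(-1.1937) = 6.3246 > 0 → local minimum
  f''(-0.1396) = -6.3246 < 0 → local maximum

Critical points: x = -2/3 - sqrt(10)/6 ≈ -1.1937 (local minimum); x = -2/3 + sqrt(10)/6 ≈ -0.1396 (local maximum)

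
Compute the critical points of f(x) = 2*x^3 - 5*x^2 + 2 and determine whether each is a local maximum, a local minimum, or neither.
f'(x) = 2*x*(3*x - 5)

Solve f'(x) = 0:
  Factor: 6*x^2 - 10*x = 2*x*(3*x - 5) = 0.
  ⇒ x = 0, 5/3

f''(x) = 12*x - 10
Second-derivative test at each critical point:
  f''(0) = -10 < 0 → local maximum
  f''(5/3) = 10 > 0 → local minimum

Critical points: x = 0 (local maximum); x = 5/3 (local minimum)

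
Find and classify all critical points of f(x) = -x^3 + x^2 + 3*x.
f'(x) = -3*x^2 + 2*x + 3

Solve f'(x) = 0:
  3*x^2 - 2*x - 3 = 0 has no rational roots; quadratic formula: x = (2 ± √40)/6.
  ⇒ x = 1/3 - sqrt(10)/3 ≈ -0.7208, 1/3 + sqrt(10)/3 ≈ 1.3874

f''(x) = 2 - 6*x
Second-derivative test at each critical point:
  f''(-0.7208) = 6.3246 > 0 → local minimum
  f''(1.3874) = -6.3246 < 0 → local maximum

Critical points: x = 1/3 - sqrt(10)/3 ≈ -0.7208 (local minimum); x = 1/3 + sqrt(10)/3 ≈ 1.3874 (local maximum)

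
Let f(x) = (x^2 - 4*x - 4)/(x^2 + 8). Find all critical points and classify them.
f'(x) = 4*(x^2 + 6*x - 8)/(x^4 + 16*x^2 + 64)

Solve f'(x) = 0:
  f'(x) = 4*(x^2 + 6*x - 8)/(x^2 + 8)^2; the denominator is positive wherever f is defined, so f'(x) = 0 ⇔ 4*x^2 + 24*x - 32 = 0.
  Factor: 4*x^2 + 24*x - 32 = 4*(x^2 + 6*x - 8); x^2 + 6*x - 8 = 0 has no rational roots; quadratic formula: x = (-6 ± √68)/2.
  ⇒ x = -sqrt(17) - 3 ≈ -7.1231, -3 + sqrt(17) ≈ 1.1231

f''(x) = 8*(-x^3 - 9*x^2 + 24*x + 24)/(x^6 + 24*x^4 + 192*x^2 + 512)
Second-derivative test at each critical point:
  f''(-7.1231) = -0.0096 < 0 → local maximum
  f''(1.1231) = 0.3846 > 0 → local minimum

Critical points: x = -sqrt(17) - 3 ≈ -7.1231 (local maximum); x = -3 + sqrt(17) ≈ 1.1231 (local minimum)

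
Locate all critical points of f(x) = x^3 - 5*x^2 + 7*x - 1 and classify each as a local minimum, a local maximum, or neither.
f'(x) = 3*x^2 - 10*x + 7

Solve f'(x) = 0:
  Factor: 3*x^2 - 10*x + 7 = (x - 1)*(3*x - 7) = 0.
  ⇒ x = 1, 7/3

f''(x) = 6*x - 10
Second-derivative test at each critical point:
  f''(1) = -4 < 0 → local maximum
  f''(7/3) = 4 > 0 → local minimum

Critical points: x = 1 (local maximum); x = 7/3 (local minimum)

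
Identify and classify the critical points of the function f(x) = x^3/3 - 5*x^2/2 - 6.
f'(x) = x*(x - 5)

Solve f'(x) = 0:
  Factor: x^2 - 5*x = x*(x - 5) = 0.
  ⇒ x = 0, 5

f''(x) = 2*x - 5
Second-derivative test at each critical point:
  f''(0) = -5 < 0 → local maximum
  f''(5) = 5 > 0 → local minimum

Critical points: x = 0 (local maximum); x = 5 (local minimum)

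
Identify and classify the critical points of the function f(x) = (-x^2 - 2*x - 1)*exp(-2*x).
f'(x) = 2*x*(x + 1)*exp(-2*x)

Solve f'(x) = 0:
  f'(x) = (2*x^2 + 2*x)·exp(-2*x) and exp(-2*x) > 0 for every x, so f'(x) = 0 ⇔ 2*x^2 + 2*x = 0.
  Factor: 2*x^2 + 2*x = 2*x*(x + 1) = 0.
  ⇒ x = -1, 0

f''(x) = 2*(1 - 2*x^2)*exp(-2*x)
Second-derivative test at each critical point:
  f''(-1) = -14.7781 < 0 → local maximum
  f''(0) = 2 > 0 → local minimum

Critical points: x = -1 (local maximum); x = 0 (local minimum)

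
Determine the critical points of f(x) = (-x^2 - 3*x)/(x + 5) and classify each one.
f'(x) = (-x^2 - 10*x - 15)/(x^2 + 10*x + 25)

Solve f'(x) = 0:
  f'(x) = -(x^2 + 10*x + 15)/(x + 5)^2; the denominator is positive wherever f is defined, so f'(x) = 0 ⇔ -x^2 - 10*x - 15 = 0.
  x^2 + 10*x + 15 = 0 has no rational roots; quadratic formula: x = (-10 ± √40)/2.
  ⇒ x = -5 - sqrt(10) ≈ -8.1623, -5 + sqrt(10) ≈ -1.8377

f''(x) = -20/(x^3 + 15*x^2 + 75*x + 125)
Second-derivative test at each critical point:
  f''(-8.1623) = 0.6325 > 0 → local minimum
  f''(-1.8377) = -0.6325 < 0 → local maximum

Critical points: x = -5 - sqrt(10) ≈ -8.1623 (local minimum); x = -5 + sqrt(10) ≈ -1.8377 (local maximum)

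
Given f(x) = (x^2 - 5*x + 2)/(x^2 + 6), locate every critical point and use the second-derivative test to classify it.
f'(x) = (5*x^2 + 8*x - 30)/(x^4 + 12*x^2 + 36)

Solve f'(x) = 0:
  f'(x) = (5*x^2 + 8*x - 30)/(x^2 + 6)^2; the denominator is positive wherever f is defined, so f'(x) = 0 ⇔ 5*x^2 + 8*x - 30 = 0.
  5*x^2 + 8*x - 30 = 0 has no rational roots; quadratic formula: x = (-8 ± √664)/10.
  ⇒ x = -sqrt(166)/5 - 4/5 ≈ -3.3768, -4/5 + sqrt(166)/5 ≈ 1.7768

f''(x) = 2*(-5*x^3 - 12*x^2 + 90*x + 24)/(x^6 + 18*x^4 + 108*x^2 + 216)
Second-derivative test at each critical point:
  f''(-3.3768) = -0.0851 < 0 → local maximum
  f''(1.7768) = 0.3073 > 0 → local minimum

Critical points: x = -sqrt(166)/5 - 4/5 ≈ -3.3768 (local maximum); x = -4/5 + sqrt(166)/5 ≈ 1.7768 (local minimum)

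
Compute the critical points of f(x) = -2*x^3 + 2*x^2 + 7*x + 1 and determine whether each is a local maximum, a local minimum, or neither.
f'(x) = -6*x^2 + 4*x + 7

Solve f'(x) = 0:
  6*x^2 - 4*x - 7 = 0 has no rational roots; quadratic formula: x = (4 ± √184)/12.
  ⇒ x = 1/3 - sqrt(46)/6 ≈ -0.7971, 1/3 + sqrt(46)/6 ≈ 1.4637

f''(x) = 4 - 12*x
Second-derivative test at each critical point:
  f''(-0.7971) = 13.5647 > 0 → local minimum
  f''(1.4637) = -13.5647 < 0 → local maximum

Critical points: x = 1/3 - sqrt(46)/6 ≈ -0.7971 (local minimum); x = 1/3 + sqrt(46)/6 ≈ 1.4637 (local maximum)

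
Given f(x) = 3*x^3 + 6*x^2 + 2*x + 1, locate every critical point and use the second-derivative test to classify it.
f'(x) = 9*x^2 + 12*x + 2

Solve f'(x) = 0:
  9*x^2 + 12*x + 2 = 0 has no rational roots; quadratic formula: x = (-12 ± √72)/18.
  ⇒ x = -2/3 - sqrt(2)/3 ≈ -1.1381, -2/3 + sqrt(2)/3 ≈ -0.1953

f''(x) = 18*x + 12
Second-derivative test at each critical point:
  f''(-1.1381) = -8.4853 < 0 → local maximum
  f''(-0.1953) = 8.4853 > 0 → local minimum

Critical points: x = -2/3 - sqrt(2)/3 ≈ -1.1381 (local maximum); x = -2/3 + sqrt(2)/3 ≈ -0.1953 (local minimum)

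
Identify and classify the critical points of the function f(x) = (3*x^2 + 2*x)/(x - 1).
f'(x) = (3*x^2 - 6*x - 2)/(x^2 - 2*x + 1)

Solve f'(x) = 0:
  f'(x) = (3*x^2 - 6*x - 2)/(x - 1)^2; the denominator is positive wherever f is defined, so f'(x) = 0 ⇔ 3*x^2 - 6*x - 2 = 0.
  3*x^2 - 6*x - 2 = 0 has no rational roots; quadratic formula: x = (6 ± √60)/6.
  ⇒ x = 1 - sqrt(15)/3 ≈ -0.2910, 1 + sqrt(15)/3 ≈ 2.2910

f''(x) = 10/(x^3 - 3*x^2 + 3*x - 1)
Second-derivative test at each critical point:
  f''(-0.2910) = -4.6476 < 0 → local maximum
  f''(2.2910) = 4.6476 > 0 → local minimum

Critical points: x = 1 - sqrt(15)/3 ≈ -0.2910 (local maximum); x = 1 + sqrt(15)/3 ≈ 2.2910 (local minimum)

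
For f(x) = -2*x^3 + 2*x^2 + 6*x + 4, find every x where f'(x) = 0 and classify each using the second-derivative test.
f'(x) = -6*x^2 + 4*x + 6

Solve f'(x) = 0:
  Factor: -6*x^2 + 4*x + 6 = -2*(3*x^2 - 2*x - 3); 3*x^2 - 2*x - 3 = 0 has no rational roots; quadratic formula: x = (2 ± √40)/6.
  ⇒ x = 1/3 - sqrt(10)/3 ≈ -0.7208, 1/3 + sqrt(10)/3 ≈ 1.3874

f''(x) = 4 - 12*x
Second-derivative test at each critical point:
  f''(-0.7208) = 12.6491 > 0 → local minimum
  f''(1.3874) = -12.6491 < 0 → local maximum

Critical points: x = 1/3 - sqrt(10)/3 ≈ -0.7208 (local minimum); x = 1/3 + sqrt(10)/3 ≈ 1.3874 (local maximum)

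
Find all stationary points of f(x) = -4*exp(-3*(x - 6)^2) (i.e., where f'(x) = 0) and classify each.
f'(x) = 24*(x - 6)*exp(-3*(x - 6)^2)

Solve f'(x) = 0:
  f'(x) = (24*x - 144)·exp(-3*(x - 6)^2) and exp(-3*(x - 6)^2) > 0 for every x, so f'(x) = 0 ⇔ 24*x - 144 = 0.
  Factor: 24*x - 144 = 24*(x - 6) = 0.
  ⇒ x = 6

f''(x) = 24*(1 - 6*(x - 6)^2)*exp(-3*(x - 6)^2)
Second-derivative test at each critical point:
  f''(6) = 24 > 0 → local minimum

Critical points: x = 6 (local minimum)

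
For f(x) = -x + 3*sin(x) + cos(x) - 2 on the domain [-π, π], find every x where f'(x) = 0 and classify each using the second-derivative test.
f'(x) = -sin(x) + 3*cos(x) - 1

Solve f'(x) = 0 on [-π, π]:
  f'(x) = 0 ⇔ -sin(x) + 3*cos(x) = 1. Write the left side as R·cos(x + φ) with R = √(3² + 1²) = sqrt(10), cos φ = 3*sqrt(10)/10, sin φ = sqrt(10)/10; then cos(x + φ) = sqrt(10)/10. Solve for x and keep the solutions lying in [-π, π].
  ⇒ x = -pi/2 ≈ -1.5708, atan(4/3) ≈ 0.9273

f''(x) = -3*sin(x) - cos(x)
Second-derivative test at each critical point:
  f''(-1.5708) = 3 > 0 → local minimum
  f''(0.9273) = -3 < 0 → local maximum

Critical points: x = -pi/2 ≈ -1.5708 (local minimum); x = atan(4/3) ≈ 0.9273 (local maximum)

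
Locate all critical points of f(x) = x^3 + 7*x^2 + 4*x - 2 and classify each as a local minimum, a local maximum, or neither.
f'(x) = 3*x^2 + 14*x + 4

Solve f'(x) = 0:
  3*x^2 + 14*x + 4 = 0 has no rational roots; quadratic formula: x = (-14 ± √148)/6.
  ⇒ x = -7/3 - sqrt(37)/3 ≈ -4.3609, -7/3 + sqrt(37)/3 ≈ -0.3057

f''(x) = 6*x + 14
Second-derivative test at each critical point:
  f''(-4.3609) = -12.1655 < 0 → local maximum
  f''(-0.3057) = 12.1655 > 0 → local minimum

Critical points: x = -7/3 - sqrt(37)/3 ≈ -4.3609 (local maximum); x = -7/3 + sqrt(37)/3 ≈ -0.3057 (local minimum)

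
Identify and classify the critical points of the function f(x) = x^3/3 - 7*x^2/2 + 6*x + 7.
f'(x) = x^2 - 7*x + 6

Solve f'(x) = 0:
  Factor: x^2 - 7*x + 6 = (x - 6)*(x - 1) = 0.
  ⇒ x = 1, 6

f''(x) = 2*x - 7
Second-derivative test at each critical point:
  f''(1) = -5 < 0 → local maximum
  f''(6) = 5 > 0 → local minimum

Critical points: x = 1 (local maximum); x = 6 (local minimum)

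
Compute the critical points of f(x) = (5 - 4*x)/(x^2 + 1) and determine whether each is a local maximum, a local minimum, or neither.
f'(x) = 2*(2*x^2 - 5*x - 2)/(x^4 + 2*x^2 + 1)

Solve f'(x) = 0:
  f'(x) = 2*(2*x^2 - 5*x - 2)/(x^2 + 1)^2; the denominator is positive wherever f is defined, so f'(x) = 0 ⇔ 4*x^2 - 10*x - 4 = 0.
  Factor: 4*x^2 - 10*x - 4 = 2*(2*x^2 - 5*x - 2); 2*x^2 - 5*x - 2 = 0 has no rational roots; quadratic formula: x = (5 ± √41)/4.
  ⇒ x = 5/4 - sqrt(41)/4 ≈ -0.3508, 5/4 + sqrt(41)/4 ≈ 2.8508

f''(x) = 2*(4*x^2*(5 - 4*x) + (12*x - 5)*(x^2 + 1))/(x^2 + 1)^3
Second-derivative test at each critical point:
  f''(-0.3508) = -10.1537 < 0 → local maximum
  f''(2.8508) = 0.1537 > 0 → local minimum

Critical points: x = 5/4 - sqrt(41)/4 ≈ -0.3508 (local maximum); x = 5/4 + sqrt(41)/4 ≈ 2.8508 (local minimum)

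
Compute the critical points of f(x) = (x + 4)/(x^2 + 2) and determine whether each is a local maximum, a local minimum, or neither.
f'(x) = (x^2 - 2*x*(x + 4) + 2)/(x^2 + 2)^2

Solve f'(x) = 0:
  f'(x) = -(x^2 + 8*x - 2)/(x^2 + 2)^2; the denominator is positive wherever f is defined, so f'(x) = 0 ⇔ -x^2 - 8*x + 2 = 0.
  x^2 + 8*x - 2 = 0 has no rational roots; quadratic formula: x = (-8 ± √72)/2.
  ⇒ x = -3*sqrt(2) - 4 ≈ -8.2426, -4 + 3*sqrt(2) ≈ 0.2426

f''(x) = 2*(4*x^2*(x + 4) - (3*x + 4)*(x^2 + 2))/(x^2 + 2)^3
Second-derivative test at each critical point:
  f''(-8.2426) = 0.0017 > 0 → local minimum
  f''(0.2426) = -2.0017 < 0 → local maximum

Critical points: x = -3*sqrt(2) - 4 ≈ -8.2426 (local minimum); x = -4 + 3*sqrt(2) ≈ 0.2426 (local maximum)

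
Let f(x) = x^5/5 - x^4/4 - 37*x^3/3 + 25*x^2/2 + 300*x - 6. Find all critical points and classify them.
f'(x) = x^4 - x^3 - 37*x^2 + 25*x + 300

Solve f'(x) = 0:
  Factor: x^4 - x^3 - 37*x^2 + 25*x + 300 = (x - 5)*(x - 4)*(x + 3)*(x + 5) = 0.
  ⇒ x = -5, -3, 4, 5

f''(x) = 4*x^3 - 3*x^2 - 74*x + 25
Second-derivative test at each critical point:
  f''(-5) = -180 < 0 → local maximum
  f''(-3) = 112 > 0 → local minimum
  f''(4) = -63 < 0 → local maximum
  f''(5) = 80 > 0 → local minimum

Critical points: x = -5 (local maximum); x = -3 (local minimum); x = 4 (local maximum); x = 5 (local minimum)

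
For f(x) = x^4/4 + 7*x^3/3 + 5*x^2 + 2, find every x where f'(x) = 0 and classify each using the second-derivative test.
f'(x) = x*(x^2 + 7*x + 10)

Solve f'(x) = 0:
  Factor: x^3 + 7*x^2 + 10*x = x*(x + 2)*(x + 5) = 0.
  ⇒ x = -5, -2, 0

f''(x) = 3*x^2 + 14*x + 10
Second-derivative test at each critical point:
  f''(-5) = 15 > 0 → local minimum
  f''(-2) = -6 < 0 → local maximum
  f''(0) = 10 > 0 → local minimum

Critical points: x = -5 (local minimum); x = -2 (local maximum); x = 0 (local minimum)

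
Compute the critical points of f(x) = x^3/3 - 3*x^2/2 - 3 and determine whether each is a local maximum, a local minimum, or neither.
f'(x) = x*(x - 3)

Solve f'(x) = 0:
  Factor: x^2 - 3*x = x*(x - 3) = 0.
  ⇒ x = 0, 3

f''(x) = 2*x - 3
Second-derivative test at each critical point:
  f''(0) = -3 < 0 → local maximum
  f''(3) = 3 > 0 → local minimum

Critical points: x = 0 (local maximum); x = 3 (local minimum)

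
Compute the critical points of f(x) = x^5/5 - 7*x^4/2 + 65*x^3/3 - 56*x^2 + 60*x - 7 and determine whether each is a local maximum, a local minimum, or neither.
f'(x) = x^4 - 14*x^3 + 65*x^2 - 112*x + 60

Solve f'(x) = 0:
  Factor: x^4 - 14*x^3 + 65*x^2 - 112*x + 60 = (x - 6)*(x - 5)*(x - 2)*(x - 1) = 0.
  ⇒ x = 1, 2, 5, 6

f''(x) = 4*x^3 - 42*x^2 + 130*x - 112
Second-derivative test at each critical point:
  f''(1) = -20 < 0 → local maximum
  f''(2) = 12 > 0 → local minimum
  f''(5) = -12 < 0 → local maximum
  f''(6) = 20 > 0 → local minimum

Critical points: x = 1 (local maximum); x = 2 (local minimum); x = 5 (local maximum); x = 6 (local minimum)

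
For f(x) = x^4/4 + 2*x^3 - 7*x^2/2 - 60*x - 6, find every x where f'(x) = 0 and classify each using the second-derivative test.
f'(x) = x^3 + 6*x^2 - 7*x - 60

Solve f'(x) = 0:
  Factor: x^3 + 6*x^2 - 7*x - 60 = (x - 3)*(x + 4)*(x + 5) = 0.
  ⇒ x = -5, -4, 3

f''(x) = 3*x^2 + 12*x - 7
Second-derivative test at each critical point:
  f''(-5) = 8 > 0 → local minimum
  f''(-4) = -7 < 0 → local maximum
  f''(3) = 56 > 0 → local minimum

Critical points: x = -5 (local minimum); x = -4 (local maximum); x = 3 (local minimum)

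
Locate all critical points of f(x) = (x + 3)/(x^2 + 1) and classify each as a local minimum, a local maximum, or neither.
f'(x) = (x^2 - 2*x*(x + 3) + 1)/(x^2 + 1)^2

Solve f'(x) = 0:
  f'(x) = -(x^2 + 6*x - 1)/(x^2 + 1)^2; the denominator is positive wherever f is defined, so f'(x) = 0 ⇔ -x^2 - 6*x + 1 = 0.
  x^2 + 6*x - 1 = 0 has no rational roots; quadratic formula: x = (-6 ± √40)/2.
  ⇒ x = -sqrt(10) - 3 ≈ -6.1623, -3 + sqrt(10) ≈ 0.1623

f''(x) = 2*(4*x^2*(x + 3) - 3*(x + 1)*(x^2 + 1))/(x^2 + 1)^3
Second-derivative test at each critical point:
  f''(-6.1623) = 0.0042 > 0 → local minimum
  f''(0.1623) = -6.0042 < 0 → local maximum

Critical points: x = -sqrt(10) - 3 ≈ -6.1623 (local minimum); x = -3 + sqrt(10) ≈ 0.1623 (local maximum)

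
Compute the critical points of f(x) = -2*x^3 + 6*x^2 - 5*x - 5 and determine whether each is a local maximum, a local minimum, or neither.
f'(x) = -6*x^2 + 12*x - 5

Solve f'(x) = 0:
  6*x^2 - 12*x + 5 = 0 has no rational roots; quadratic formula: x = (12 ± √24)/12.
  ⇒ x = 1 - sqrt(6)/6 ≈ 0.5918, sqrt(6)/6 + 1 ≈ 1.4082

f''(x) = 12 - 12*x
Second-derivative test at each critical point:
  f''(0.5918) = 4.8990 > 0 → local minimum
  f''(1.4082) = -4.8990 < 0 → local maximum

Critical points: x = 1 - sqrt(6)/6 ≈ 0.5918 (local minimum); x = sqrt(6)/6 + 1 ≈ 1.4082 (local maximum)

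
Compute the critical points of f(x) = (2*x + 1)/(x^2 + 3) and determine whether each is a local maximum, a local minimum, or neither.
f'(x) = 2*(-x^2 - x + 3)/(x^4 + 6*x^2 + 9)

Solve f'(x) = 0:
  f'(x) = -2*(x^2 + x - 3)/(x^2 + 3)^2; the denominator is positive wherever f is defined, so f'(x) = 0 ⇔ -2*x^2 - 2*x + 6 = 0.
  Factor: -2*x^2 - 2*x + 6 = -2*(x^2 + x - 3); x^2 + x - 3 = 0 has no rational roots; quadratic formula: x = (-1 ± √13)/2.
  ⇒ x = -sqrt(13)/2 - 1/2 ≈ -2.3028, -1/2 + sqrt(13)/2 ≈ 1.3028

f''(x) = 2*(4*x^2*(2*x + 1) - (6*x + 1)*(x^2 + 3))/(x^2 + 3)^3
Second-derivative test at each critical point:
  f''(-2.3028) = 0.1046 > 0 → local minimum
  f''(1.3028) = -0.3268 < 0 → local maximum

Critical points: x = -sqrt(13)/2 - 1/2 ≈ -2.3028 (local minimum); x = -1/2 + sqrt(13)/2 ≈ 1.3028 (local maximum)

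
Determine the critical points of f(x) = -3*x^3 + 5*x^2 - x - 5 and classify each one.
f'(x) = -9*x^2 + 10*x - 1

Solve f'(x) = 0:
  Factor: -9*x^2 + 10*x - 1 = -(x - 1)*(9*x - 1) = 0.
  ⇒ x = 1/9, 1

f''(x) = 10 - 18*x
Second-derivative test at each critical point:
  f''(1/9) = 8 > 0 → local minimum
  f''(1) = -8 < 0 → local maximum

Critical points: x = 1/9 (local minimum); x = 1 (local maximum)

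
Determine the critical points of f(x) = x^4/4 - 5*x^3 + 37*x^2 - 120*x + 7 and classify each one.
f'(x) = x^3 - 15*x^2 + 74*x - 120

Solve f'(x) = 0:
  Factor: x^3 - 15*x^2 + 74*x - 120 = (x - 6)*(x - 5)*(x - 4) = 0.
  ⇒ x = 4, 5, 6

f''(x) = 3*x^2 - 30*x + 74
Second-derivative test at each critical point:
  f''(4) = 2 > 0 → local minimum
  f''(5) = -1 < 0 → local maximum
  f''(6) = 2 > 0 → local minimum

Critical points: x = 4 (local minimum); x = 5 (local maximum); x = 6 (local minimum)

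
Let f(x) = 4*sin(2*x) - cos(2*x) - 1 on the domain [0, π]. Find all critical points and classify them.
f'(x) = 2*sin(2*x) + 8*cos(2*x)

Solve f'(x) = 0 on [0, π]:
  f'(x) = 0 ⇔ 4*cos(2*x) = -sin(2*x) ⇔ tan(2*x) = -4, i.e. 2*x = arctan(-4) + nπ; keep the solutions lying in [0, π].
  ⇒ x = -atan(4)/2 + pi/2 ≈ 0.9079, pi - atan(4)/2 ≈ 2.4787

f''(x) = -16*sin(2*x) + 4*cos(2*x)
Second-derivative test at each critical point:
  f''(0.9079) = -16.4924 < 0 → local maximum
  f''(2.4787) = 16.4924 > 0 → local minimum

Critical points: x = -atan(4)/2 + pi/2 ≈ 0.9079 (local maximum); x = pi - atan(4)/2 ≈ 2.4787 (local minimum)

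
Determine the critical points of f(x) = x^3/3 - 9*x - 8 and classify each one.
f'(x) = x^2 - 9

Solve f'(x) = 0:
  Factor: x^2 - 9 = (x - 3)*(x + 3) = 0.
  ⇒ x = -3, 3

f''(x) = 2*x
Second-derivative test at each critical point:
  f''(-3) = -6 < 0 → local maximum
  f''(3) = 6 > 0 → local minimum

Critical points: x = -3 (local maximum); x = 3 (local minimum)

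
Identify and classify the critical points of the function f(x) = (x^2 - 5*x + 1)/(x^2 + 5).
f'(x) = (5*x^2 + 8*x - 25)/(x^4 + 10*x^2 + 25)

Solve f'(x) = 0:
  f'(x) = (5*x^2 + 8*x - 25)/(x^2 + 5)^2; the denominator is positive wherever f is defined, so f'(x) = 0 ⇔ 5*x^2 + 8*x - 25 = 0.
  5*x^2 + 8*x - 25 = 0 has no rational roots; quadratic formula: x = (-8 ± √564)/10.
  ⇒ x = -sqrt(141)/5 - 4/5 ≈ -3.1749, -4/5 + sqrt(141)/5 ≈ 1.5749

f''(x) = 2*(-5*x^3 - 12*x^2 + 75*x + 20)/(x^6 + 15*x^4 + 75*x^2 + 125)
Second-derivative test at each critical point:
  f''(-3.1749) = -0.1044 < 0 → local maximum
  f''(1.5749) = 0.4244 > 0 → local minimum

Critical points: x = -sqrt(141)/5 - 4/5 ≈ -3.1749 (local maximum); x = -4/5 + sqrt(141)/5 ≈ 1.5749 (local minimum)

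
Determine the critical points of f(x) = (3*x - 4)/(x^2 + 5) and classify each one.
f'(x) = (-3*x^2 + 8*x + 15)/(x^4 + 10*x^2 + 25)

Solve f'(x) = 0:
  f'(x) = -(3*x^2 - 8*x - 15)/(x^2 + 5)^2; the denominator is positive wherever f is defined, so f'(x) = 0 ⇔ -3*x^2 + 8*x + 15 = 0.
  3*x^2 - 8*x - 15 = 0 has no rational roots; quadratic formula: x = (8 ± √244)/6.
  ⇒ x = 4/3 - sqrt(61)/3 ≈ -1.2701, 4/3 + sqrt(61)/3 ≈ 3.9367

f''(x) = 2*(4*x^2*(3*x - 4) + (4 - 9*x)*(x^2 + 5))/(x^2 + 5)^3
Second-derivative test at each critical point:
  f''(-1.2701) = 0.3572 > 0 → local minimum
  f''(3.9367) = -0.0372 < 0 → local maximum

Critical points: x = 4/3 - sqrt(61)/3 ≈ -1.2701 (local minimum); x = 4/3 + sqrt(61)/3 ≈ 3.9367 (local maximum)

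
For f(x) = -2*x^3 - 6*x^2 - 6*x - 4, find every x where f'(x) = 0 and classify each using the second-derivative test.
f'(x) = -6*x^2 - 12*x - 6

Solve f'(x) = 0:
  Factor: -6*x^2 - 12*x - 6 = -6*(x + 1)^2 = 0.
  ⇒ x = -1

f''(x) = -12*x - 12
Second-derivative test at each critical point:
  f''(-1) = 0, so the second-derivative test is inconclusive; use the first-derivative test: f'(-5/4) = -0.3750, f'(-3/4) = -0.3750 — f' is negative on both sides (no sign change) → neither a local maximum nor a local minimum

Critical points: x = -1 (neither)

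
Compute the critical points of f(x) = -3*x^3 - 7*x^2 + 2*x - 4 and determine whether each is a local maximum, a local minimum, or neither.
f'(x) = -9*x^2 - 14*x + 2

Solve f'(x) = 0:
  9*x^2 + 14*x - 2 = 0 has no rational roots; quadratic formula: x = (-14 ± √268)/18.
  ⇒ x = -sqrt(67)/9 - 7/9 ≈ -1.6873, -7/9 + sqrt(67)/9 ≈ 0.1317

f''(x) = -18*x - 14
Second-derivative test at each critical point:
  f''(-1.6873) = 16.3707 > 0 → local minimum
  f''(0.1317) = -16.3707 < 0 → local maximum

Critical points: x = -sqrt(67)/9 - 7/9 ≈ -1.6873 (local minimum); x = -7/9 + sqrt(67)/9 ≈ 0.1317 (local maximum)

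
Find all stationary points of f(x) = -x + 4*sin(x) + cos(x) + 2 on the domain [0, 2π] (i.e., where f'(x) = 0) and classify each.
f'(x) = -sin(x) + 4*cos(x) - 1

Solve f'(x) = 0 on [0, 2π]:
  f'(x) = 0 ⇔ -sin(x) + 4*cos(x) = 1. Write the left side as R·cos(x + φ) with R = √(4² + 1²) = sqrt(17), cos φ = 4*sqrt(17)/17, sin φ = sqrt(17)/17; then cos(x + φ) = sqrt(17)/17. Solve for x and keep the solutions lying in [0, 2π].
  ⇒ x = atan(15/8) ≈ 1.0808, 3*pi/2 ≈ 4.7124

f''(x) = -4*sin(x) - cos(x)
Second-derivative test at each critical point:
  f''(1.0808) = -4 < 0 → local maximum
  f''(4.7124) = 4 > 0 → local minimum

Critical points: x = atan(15/8) ≈ 1.0808 (local maximum); x = 3*pi/2 ≈ 4.7124 (local minimum)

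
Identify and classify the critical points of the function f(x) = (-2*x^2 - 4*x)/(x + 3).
f'(x) = 2*(-x^2 - 6*x - 6)/(x^2 + 6*x + 9)

Solve f'(x) = 0:
  f'(x) = -2*(x^2 + 6*x + 6)/(x + 3)^2; the denominator is positive wherever f is defined, so f'(x) = 0 ⇔ -2*x^2 - 12*x - 12 = 0.
  Factor: -2*x^2 - 12*x - 12 = -2*(x^2 + 6*x + 6); x^2 + 6*x + 6 = 0 has no rational roots; quadratic formula: x = (-6 ± √12)/2.
  ⇒ x = -3 - sqrt(3) ≈ -4.7321, -3 + sqrt(3) ≈ -1.2679

f''(x) = -12/(x^3 + 9*x^2 + 27*x + 27)
Second-derivative test at each critical point:
  f''(-4.7321) = 2.3094 > 0 → local minimum
  f''(-1.2679) = -2.3094 < 0 → local maximum

Critical points: x = -3 - sqrt(3) ≈ -4.7321 (local minimum); x = -3 + sqrt(3) ≈ -1.2679 (local maximum)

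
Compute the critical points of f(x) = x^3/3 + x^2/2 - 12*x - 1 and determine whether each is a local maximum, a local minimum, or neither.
f'(x) = x^2 + x - 12

Solve f'(x) = 0:
  Factor: x^2 + x - 12 = (x - 3)*(x + 4) = 0.
  ⇒ x = -4, 3

f''(x) = 2*x + 1
Second-derivative test at each critical point:
  f''(-4) = -7 < 0 → local maximum
  f''(3) = 7 > 0 → local minimum

Critical points: x = -4 (local maximum); x = 3 (local minimum)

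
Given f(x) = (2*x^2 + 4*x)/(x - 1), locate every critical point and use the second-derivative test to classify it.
f'(x) = 2*(x^2 - 2*x - 2)/(x^2 - 2*x + 1)

Solve f'(x) = 0:
  f'(x) = 2*(x^2 - 2*x - 2)/(x - 1)^2; the denominator is positive wherever f is defined, so f'(x) = 0 ⇔ 2*x^2 - 4*x - 4 = 0.
  Factor: 2*x^2 - 4*x - 4 = 2*(x^2 - 2*x - 2); x^2 - 2*x - 2 = 0 has no rational roots; quadratic formula: x = (2 ± √12)/2.
  ⇒ x = 1 - sqrt(3) ≈ -0.7321, 1 + sqrt(3) ≈ 2.7321

f''(x) = 12/(x^3 - 3*x^2 + 3*x - 1)
Second-derivative test at each critical point:
  f''(-0.7321) = -2.3094 < 0 → local maximum
  f''(2.7321) = 2.3094 > 0 → local minimum

Critical points: x = 1 - sqrt(3) ≈ -0.7321 (local maximum); x = 1 + sqrt(3) ≈ 2.7321 (local minimum)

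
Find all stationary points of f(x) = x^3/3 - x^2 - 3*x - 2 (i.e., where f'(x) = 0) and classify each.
f'(x) = x^2 - 2*x - 3

Solve f'(x) = 0:
  Factor: x^2 - 2*x - 3 = (x - 3)*(x + 1) = 0.
  ⇒ x = -1, 3

f''(x) = 2*x - 2
Second-derivative test at each critical point:
  f''(-1) = -4 < 0 → local maximum
  f''(3) = 4 > 0 → local minimum

Critical points: x = -1 (local maximum); x = 3 (local minimum)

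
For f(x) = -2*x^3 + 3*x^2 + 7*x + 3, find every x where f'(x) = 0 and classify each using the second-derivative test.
f'(x) = -6*x^2 + 6*x + 7

Solve f'(x) = 0:
  6*x^2 - 6*x - 7 = 0 has no rational roots; quadratic formula: x = (6 ± √204)/12.
  ⇒ x = 1/2 - sqrt(51)/6 ≈ -0.6902, 1/2 + sqrt(51)/6 ≈ 1.6902

f''(x) = 6 - 12*x
Second-derivative test at each critical point:
  f''(-0.6902) = 14.2829 > 0 → local minimum
  f''(1.6902) = -14.2829 < 0 → local maximum

Critical points: x = 1/2 - sqrt(51)/6 ≈ -0.6902 (local minimum); x = 1/2 + sqrt(51)/6 ≈ 1.6902 (local maximum)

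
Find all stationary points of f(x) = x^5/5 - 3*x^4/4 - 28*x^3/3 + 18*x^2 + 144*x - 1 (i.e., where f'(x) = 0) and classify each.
f'(x) = x^4 - 3*x^3 - 28*x^2 + 36*x + 144

Solve f'(x) = 0:
  Factor: x^4 - 3*x^3 - 28*x^2 + 36*x + 144 = (x - 6)*(x - 3)*(x + 2)*(x + 4) = 0.
  ⇒ x = -4, -2, 3, 6

f''(x) = 4*x^3 - 9*x^2 - 56*x + 36
Second-derivative test at each critical point:
  f''(-4) = -140 < 0 → local maximum
  f''(-2) = 80 > 0 → local minimum
  f''(3) = -105 < 0 → local maximum
  f''(6) = 240 > 0 → local minimum

Critical points: x = -4 (local maximum); x = -2 (local minimum); x = 3 (local maximum); x = 6 (local minimum)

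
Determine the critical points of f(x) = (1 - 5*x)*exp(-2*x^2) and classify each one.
f'(x) = (4*x*(5*x - 1) - 5)*exp(-2*x^2)

Solve f'(x) = 0:
  f'(x) = (20*x^2 - 4*x - 5)·exp(-2*x^2) and exp(-2*x^2) > 0 for every x, so f'(x) = 0 ⇔ 20*x^2 - 4*x - 5 = 0.
  20*x^2 - 4*x - 5 = 0 has no rational roots; quadratic formula: x = (4 ± √416)/40.
  ⇒ x = 1/10 - sqrt(26)/10 ≈ -0.4099, 1/10 + sqrt(26)/10 ≈ 0.6099

f''(x) = 4*(4*x^2*(1 - 5*x) + 15*x - 1)*exp(-2*x^2)
Second-derivative test at each critical point:
  f''(-0.4099) = -14.5749 < 0 → local maximum
  f''(0.6099) = 9.6928 > 0 → local minimum

Critical points: x = 1/10 - sqrt(26)/10 ≈ -0.4099 (local maximum); x = 1/10 + sqrt(26)/10 ≈ 0.6099 (local minimum)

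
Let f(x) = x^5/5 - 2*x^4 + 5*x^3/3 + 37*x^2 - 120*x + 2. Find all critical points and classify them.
f'(x) = x^4 - 8*x^3 + 5*x^2 + 74*x - 120

Solve f'(x) = 0:
  Factor: x^4 - 8*x^3 + 5*x^2 + 74*x - 120 = (x - 5)*(x - 4)*(x - 2)*(x + 3) = 0.
  ⇒ x = -3, 2, 4, 5

f''(x) = 4*x^3 - 24*x^2 + 10*x + 74
Second-derivative test at each critical point:
  f''(-3) = -280 < 0 → local maximum
  f''(2) = 30 > 0 → local minimum
  f''(4) = -14 < 0 → local maximum
  f''(5) = 24 > 0 → local minimum

Critical points: x = -3 (local maximum); x = 2 (local minimum); x = 4 (local maximum); x = 5 (local minimum)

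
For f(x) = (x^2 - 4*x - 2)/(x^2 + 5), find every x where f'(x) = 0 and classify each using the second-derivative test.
f'(x) = 2*(2*x^2 + 7*x - 10)/(x^4 + 10*x^2 + 25)

Solve f'(x) = 0:
  f'(x) = 2*(2*x^2 + 7*x - 10)/(x^2 + 5)^2; the denominator is positive wherever f is defined, so f'(x) = 0 ⇔ 4*x^2 + 14*x - 20 = 0.
  Factor: 4*x^2 + 14*x - 20 = 2*(2*x^2 + 7*x - 10); 2*x^2 + 7*x - 10 = 0 has no rational roots; quadratic formula: x = (-7 ± √129)/4.
  ⇒ x = -sqrt(129)/4 - 7/4 ≈ -4.5895, -7/4 + sqrt(129)/4 ≈ 1.0895

f''(x) = 2*(-4*x^3 - 21*x^2 + 60*x + 35)/(x^6 + 15*x^4 + 75*x^2 + 125)
Second-derivative test at each critical point:
  f''(-4.5895) = -0.0334 < 0 → local maximum
  f''(1.0895) = 0.5934 > 0 → local minimum

Critical points: x = -sqrt(129)/4 - 7/4 ≈ -4.5895 (local maximum); x = -7/4 + sqrt(129)/4 ≈ 1.0895 (local minimum)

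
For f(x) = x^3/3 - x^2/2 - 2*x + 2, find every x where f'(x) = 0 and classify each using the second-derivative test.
f'(x) = x^2 - x - 2

Solve f'(x) = 0:
  Factor: x^2 - x - 2 = (x - 2)*(x + 1) = 0.
  ⇒ x = -1, 2

f''(x) = 2*x - 1
Second-derivative test at each critical point:
  f''(-1) = -3 < 0 → local maximum
  f''(2) = 3 > 0 → local minimum

Critical points: x = -1 (local maximum); x = 2 (local minimum)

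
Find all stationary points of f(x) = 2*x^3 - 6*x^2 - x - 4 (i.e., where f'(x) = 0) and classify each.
f'(x) = 6*x^2 - 12*x - 1

Solve f'(x) = 0:
  6*x^2 - 12*x - 1 = 0 has no rational roots; quadratic formula: x = (12 ± √168)/12.
  ⇒ x = 1 - sqrt(42)/6 ≈ -0.0801, 1 + sqrt(42)/6 ≈ 2.0801

f''(x) = 12*x - 12
Second-derivative test at each critical point:
  f''(-0.0801) = -12.9615 < 0 → local maximum
  f''(2.0801) = 12.9615 > 0 → local minimum

Critical points: x = 1 - sqrt(42)/6 ≈ -0.0801 (local maximum); x = 1 + sqrt(42)/6 ≈ 2.0801 (local minimum)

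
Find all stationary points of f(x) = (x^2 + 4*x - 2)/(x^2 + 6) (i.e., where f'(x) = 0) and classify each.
f'(x) = 4*(-x^2 + 4*x + 6)/(x^4 + 12*x^2 + 36)

Solve f'(x) = 0:
  f'(x) = -4*(x^2 - 4*x - 6)/(x^2 + 6)^2; the denominator is positive wherever f is defined, so f'(x) = 0 ⇔ -4*x^2 + 16*x + 24 = 0.
  Factor: -4*x^2 + 16*x + 24 = -4*(x^2 - 4*x - 6); x^2 - 4*x - 6 = 0 has no rational roots; quadratic formula: x = (4 ± √40)/2.
  ⇒ x = 2 - sqrt(10) ≈ -1.1623, 2 + sqrt(10) ≈ 5.1623

f''(x) = 8*(x^3 - 6*x^2 - 18*x + 12)/(x^6 + 18*x^4 + 108*x^2 + 216)
Second-derivative test at each critical point:
  f''(-1.1623) = 0.4682 > 0 → local minimum
  f''(5.1623) = -0.0237 < 0 → local maximum

Critical points: x = 2 - sqrt(10) ≈ -1.1623 (local minimum); x = 2 + sqrt(10) ≈ 5.1623 (local maximum)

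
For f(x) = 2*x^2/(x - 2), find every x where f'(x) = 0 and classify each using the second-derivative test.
f'(x) = 2*x*(x - 4)/(x^2 - 4*x + 4)

Solve f'(x) = 0:
  f'(x) = 2*x*(x - 4)/(x - 2)^2; the denominator is positive wherever f is defined, so f'(x) = 0 ⇔ 2*x^2 - 8*x = 0.
  Factor: 2*x^2 - 8*x = 2*x*(x - 4) = 0.
  ⇒ x = 0, 4

f''(x) = 16/(x^3 - 6*x^2 + 12*x - 8)
Second-derivative test at each critical point:
  f''(0) = -2 < 0 → local maximum
  f''(4) = 2 > 0 → local minimum

Critical points: x = 0 (local maximum); x = 4 (local minimum)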